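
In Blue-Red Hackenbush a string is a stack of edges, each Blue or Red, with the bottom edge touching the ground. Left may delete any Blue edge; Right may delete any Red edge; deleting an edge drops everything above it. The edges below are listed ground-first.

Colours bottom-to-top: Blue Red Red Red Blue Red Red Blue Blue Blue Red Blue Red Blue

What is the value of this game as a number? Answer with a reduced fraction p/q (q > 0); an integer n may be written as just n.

1259/8192

edge 1 of 14 (Blue): { 0 | (no moves) } = 1
edge 2 of 14 (Red): { 0 | 1 } = 1/2
edge 3 of 14 (Red): { 0 | 1/2,1 } = 1/4
edge 4 of 14 (Red): { 0 | 1/4,1/2,1 } = 1/8
edge 5 of 14 (Blue): { 0,1/8 | 1/4,1/2,1 } = 3/16
edge 6 of 14 (Red): { 0,1/8 | 3/16,1/4,1/2,1 } = 5/32
edge 7 of 14 (Red): { 0,1/8 | 5/32,3/16,1/4,1/2,1 } = 9/64
edge 8 of 14 (Blue): { 0,1/8,9/64 | 5/32,3/16,1/4,1/2,1 } = 19/128
edge 9 of 14 (Blue): { 0,1/8,9/64,19/128 | 5/32,3/16,1/4,1/2,1 } = 39/256
edge 10 of 14 (Blue): { 0,1/8,9/64,19/128,39/256 | 5/32,3/16,1/4,1/2,1 } = 79/512
edge 11 of 14 (Red): { 0,1/8,9/64,19/128,39/256 | 79/512,5/32,3/16,1/4,1/2,1 } = 157/1024
edge 12 of 14 (Blue): { 0,1/8,9/64,19/128,39/256,157/1024 | 79/512,5/32,3/16,1/4,1/2,1 } = 315/2048
edge 13 of 14 (Red): { 0,1/8,9/64,19/128,39/256,157/1024 | 315/2048,79/512,5/32,3/16,1/4,1/2,1 } = 629/4096
edge 14 of 14 (Blue): { 0,1/8,9/64,19/128,39/256,157/1024,629/4096 | 315/2048,79/512,5/32,3/16,1/4,1/2,1 } = 1259/8192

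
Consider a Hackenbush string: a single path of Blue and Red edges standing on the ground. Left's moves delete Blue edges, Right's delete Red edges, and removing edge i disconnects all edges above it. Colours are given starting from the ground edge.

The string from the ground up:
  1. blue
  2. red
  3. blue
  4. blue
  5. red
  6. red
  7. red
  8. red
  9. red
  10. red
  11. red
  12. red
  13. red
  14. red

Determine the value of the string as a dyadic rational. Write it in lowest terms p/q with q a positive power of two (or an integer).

6145/8192

b: Left { 0 }, Right { — } so simplest 1
br: Left { 0 }, Right { 1 } so simplest 1/2
brb: Left { 0, 1/2 }, Right { 1 } so simplest 3/4
brbb: Left { 0, 1/2, 3/4 }, Right { 1 } so simplest 7/8
brbbr: Left { 0, 1/2, 3/4 }, Right { 7/8, 1 } so simplest 13/16
brbbrr: Left { 0, 1/2, 3/4 }, Right { 13/16, 7/8, 1 } so simplest 25/32
brbbrrr: Left { 0, 1/2, 3/4 }, Right { 25/32, 13/16, 7/8, 1 } so simplest 49/64
brbbrrrr: Left { 0, 1/2, 3/4 }, Right { 49/64, 25/32, 13/16, 7/8, 1 } so simplest 97/128
brbbrrrrr: Left { 0, 1/2, 3/4 }, Right { 97/128, 49/64, 25/32, 13/16, 7/8, 1 } so simplest 193/256
brbbrrrrrr: Left { 0, 1/2, 3/4 }, Right { 193/256, 97/128, 49/64, 25/32, 13/16, 7/8, 1 } so simplest 385/512
brbbrrrrrrr: Left { 0, 1/2, 3/4 }, Right { 385/512, 193/256, 97/128, 49/64, 25/32, 13/16, 7/8, 1 } so simplest 769/1024
brbbrrrrrrrr: Left { 0, 1/2, 3/4 }, Right { 769/1024, 385/512, 193/256, 97/128, 49/64, 25/32, 13/16, 7/8, 1 } so simplest 1537/2048
brbbrrrrrrrrr: Left { 0, 1/2, 3/4 }, Right { 1537/2048, 769/1024, 385/512, 193/256, 97/128, 49/64, 25/32, 13/16, 7/8, 1 } so simplest 3073/4096
brbbrrrrrrrrrr: Left { 0, 1/2, 3/4 }, Right { 3073/4096, 1537/2048, 769/1024, 385/512, 193/256, 97/128, 49/64, 25/32, 13/16, 7/8, 1 } so simplest 6145/8192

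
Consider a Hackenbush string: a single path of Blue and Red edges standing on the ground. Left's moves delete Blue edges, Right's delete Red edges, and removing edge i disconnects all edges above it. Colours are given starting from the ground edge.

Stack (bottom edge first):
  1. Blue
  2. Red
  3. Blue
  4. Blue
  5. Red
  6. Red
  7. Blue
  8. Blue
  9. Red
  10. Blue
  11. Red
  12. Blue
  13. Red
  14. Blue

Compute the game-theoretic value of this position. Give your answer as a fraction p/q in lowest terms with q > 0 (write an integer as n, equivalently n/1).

Prefix values for Blue Red Blue Blue Red Red Blue Blue Red Blue Red Blue Red Blue via {L|R} + simplicity:
g(B) = { 0 | none } gives 1
g(BR) = { 0 | 1 } gives 1/2
g(BRB) = { 0; 1/2 | 1 } gives 3/4
g(BRBB) = { 0; 1/2; 3/4 | 1 } gives 7/8
g(BRBBR) = { 0; 1/2; 3/4 | 7/8; 1 } gives 13/16
g(BRBBRR) = { 0; 1/2; 3/4 | 13/16; 7/8; 1 } gives 25/32
g(BRBBRRB) = { 0; 1/2; 3/4; 25/32 | 13/16; 7/8; 1 } gives 51/64
g(BRBBRRBB) = { 0; 1/2; 3/4; 25/32; 51/64 | 13/16; 7/8; 1 } gives 103/128
g(BRBBRRBBR) = { 0; 1/2; 3/4; 25/32; 51/64 | 103/128; 13/16; 7/8; 1 } gives 205/256
g(BRBBRRBBRB) = { 0; 1/2; 3/4; 25/32; 51/64; 205/256 | 103/128; 13/16; 7/8; 1 } gives 411/512
g(BRBBRRBBRBR) = { 0; 1/2; 3/4; 25/32; 51/64; 205/256 | 411/512; 103/128; 13/16; 7/8; 1 } gives 821/1024
g(BRBBRRBBRBRB) = { 0; 1/2; 3/4; 25/32; 51/64; 205/256; 821/1024 | 411/512; 103/128; 13/16; 7/8; 1 } gives 1643/2048
g(BRBBRRBBRBRBR) = { 0; 1/2; 3/4; 25/32; 51/64; 205/256; 821/1024 | 1643/2048; 411/512; 103/128; 13/16; 7/8; 1 } gives 3285/4096
g(BRBBRRBBRBRBRB) = { 0; 1/2; 3/4; 25/32; 51/64; 205/256; 821/1024; 3285/4096 | 1643/2048; 411/512; 103/128; 13/16; 7/8; 1 } gives 6571/8192

6571/8192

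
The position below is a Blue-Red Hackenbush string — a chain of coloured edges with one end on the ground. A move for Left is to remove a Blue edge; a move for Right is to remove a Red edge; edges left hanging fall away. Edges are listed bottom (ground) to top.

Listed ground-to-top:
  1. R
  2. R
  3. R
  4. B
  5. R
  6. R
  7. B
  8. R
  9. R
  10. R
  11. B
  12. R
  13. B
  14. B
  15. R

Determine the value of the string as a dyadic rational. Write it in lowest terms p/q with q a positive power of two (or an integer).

1 of 15 · R · max L −∞ · min R 0 → -1
2 of 15 · RR · max L −∞ · min R -1 → -2
3 of 15 · RRR · max L −∞ · min R -2 → -3
4 of 15 · RRRB · max L -3 · min R -2 → -5/2
5 of 15 · RRRBR · max L -3 · min R -5/2 → -11/4
6 of 15 · RRRBRR · max L -3 · min R -11/4 → -23/8
7 of 15 · RRRBRRB · max L -23/8 · min R -11/4 → -45/16
8 of 15 · RRRBRRBR · max L -23/8 · min R -45/16 → -91/32
9 of 15 · RRRBRRBRR · max L -23/8 · min R -91/32 → -183/64
10 of 15 · RRRBRRBRRR · max L -23/8 · min R -183/64 → -367/128
11 of 15 · RRRBRRBRRRB · max L -367/128 · min R -183/64 → -733/256
12 of 15 · RRRBRRBRRRBR · max L -367/128 · min R -733/256 → -1467/512
13 of 15 · RRRBRRBRRRBRB · max L -1467/512 · min R -733/256 → -2933/1024
14 of 15 · RRRBRRBRRRBRBB · max L -2933/1024 · min R -733/256 → -5865/2048
15 of 15 · RRRBRRBRRRBRBBR · max L -2933/1024 · min R -5865/2048 → -11731/4096

-11731/4096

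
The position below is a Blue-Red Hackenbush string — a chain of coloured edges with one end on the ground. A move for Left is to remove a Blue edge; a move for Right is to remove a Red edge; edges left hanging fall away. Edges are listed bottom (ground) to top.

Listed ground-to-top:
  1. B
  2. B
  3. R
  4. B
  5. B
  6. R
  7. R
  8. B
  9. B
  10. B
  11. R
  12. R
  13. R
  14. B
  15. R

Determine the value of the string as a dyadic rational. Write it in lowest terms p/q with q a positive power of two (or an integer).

14789/8192

Recurse on prefixes of the 15-edge string B B R B B R R B B B R R R B R:
v(B) = { 0 | (no moves) } = 1
v(BB) = { 0,1 | (no moves) } = 2
v(BBR) = { 0,1 | 2 } = 3/2
v(BBRB) = { 0,1,3/2 | 2 } = 7/4
v(BBRBB) = { 0,1,3/2,7/4 | 2 } = 15/8
v(BBRBBR) = { 0,1,3/2,7/4 | 15/8,2 } = 29/16
v(BBRBBRR) = { 0,1,3/2,7/4 | 29/16,15/8,2 } = 57/32
v(BBRBBRRB) = { 0,1,3/2,7/4,57/32 | 29/16,15/8,2 } = 115/64
v(BBRBBRRBB) = { 0,1,3/2,7/4,57/32,115/64 | 29/16,15/8,2 } = 231/128
v(BBRBBRRBBB) = { 0,1,3/2,7/4,57/32,115/64,231/128 | 29/16,15/8,2 } = 463/256
v(BBRBBRRBBBR) = { 0,1,3/2,7/4,57/32,115/64,231/128 | 463/256,29/16,15/8,2 } = 925/512
v(BBRBBRRBBBRR) = { 0,1,3/2,7/4,57/32,115/64,231/128 | 925/512,463/256,29/16,15/8,2 } = 1849/1024
v(BBRBBRRBBBRRR) = { 0,1,3/2,7/4,57/32,115/64,231/128 | 1849/1024,925/512,463/256,29/16,15/8,2 } = 3697/2048
v(BBRBBRRBBBRRRB) = { 0,1,3/2,7/4,57/32,115/64,231/128,3697/2048 | 1849/1024,925/512,463/256,29/16,15/8,2 } = 7395/4096
v(BBRBBRRBBBRRRBR) = { 0,1,3/2,7/4,57/32,115/64,231/128,3697/2048 | 7395/4096,1849/1024,925/512,463/256,29/16,15/8,2 } = 14789/8192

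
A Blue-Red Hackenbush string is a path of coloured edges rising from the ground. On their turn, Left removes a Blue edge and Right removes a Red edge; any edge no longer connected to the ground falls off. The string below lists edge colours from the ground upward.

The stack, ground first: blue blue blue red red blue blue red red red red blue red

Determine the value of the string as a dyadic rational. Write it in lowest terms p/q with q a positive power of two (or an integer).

step 1: add blue to get b; options L={ 0 } R={ — } so 1
step 2: add blue to get bb; options L={ 0, 1 } R={ — } so 2
step 3: add blue to get bbb; options L={ 0, 1, 2 } R={ — } so 3
step 4: add red to get bbbr; options L={ 0, 1, 2 } R={ 3 } so 5/2
step 5: add red to get bbbrr; options L={ 0, 1, 2 } R={ 5/2, 3 } so 9/4
step 6: add blue to get bbbrrb; options L={ 0, 1, 2, 9/4 } R={ 5/2, 3 } so 19/8
step 7: add blue to get bbbrrbb; options L={ 0, 1, 2, 9/4, 19/8 } R={ 5/2, 3 } so 39/16
step 8: add red to get bbbrrbbr; options L={ 0, 1, 2, 9/4, 19/8 } R={ 39/16, 5/2, 3 } so 77/32
step 9: add red to get bbbrrbbrr; options L={ 0, 1, 2, 9/4, 19/8 } R={ 77/32, 39/16, 5/2, 3 } so 153/64
step 10: add red to get bbbrrbbrrr; options L={ 0, 1, 2, 9/4, 19/8 } R={ 153/64, 77/32, 39/16, 5/2, 3 } so 305/128
step 11: add red to get bbbrrbbrrrr; options L={ 0, 1, 2, 9/4, 19/8 } R={ 305/128, 153/64, 77/32, 39/16, 5/2, 3 } so 609/256
step 12: add blue to get bbbrrbbrrrrb; options L={ 0, 1, 2, 9/4, 19/8, 609/256 } R={ 305/128, 153/64, 77/32, 39/16, 5/2, 3 } so 1219/512
step 13: add red to get bbbrrbbrrrrbr; options L={ 0, 1, 2, 9/4, 19/8, 609/256 } R={ 1219/512, 305/128, 153/64, 77/32, 39/16, 5/2, 3 } so 2437/1024

2437/1024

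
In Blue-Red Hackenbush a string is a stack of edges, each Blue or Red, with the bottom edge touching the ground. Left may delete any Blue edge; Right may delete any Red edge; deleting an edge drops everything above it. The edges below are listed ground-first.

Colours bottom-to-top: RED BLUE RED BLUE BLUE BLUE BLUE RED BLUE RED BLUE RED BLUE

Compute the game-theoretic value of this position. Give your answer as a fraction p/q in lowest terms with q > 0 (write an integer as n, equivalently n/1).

-2133/4096

Recurse on prefixes of the 13-edge string RED BLUE RED BLUE BLUE BLUE BLUE RED BLUE RED BLUE RED BLUE:
1 of 13 · R · max L −∞ · min R 0 so -1
2 of 13 · RB · max L -1 · min R 0 so -1/2
3 of 13 · RBR · max L -1 · min R -1/2 so -3/4
4 of 13 · RBRB · max L -3/4 · min R -1/2 so -5/8
5 of 13 · RBRBB · max L -5/8 · min R -1/2 so -9/16
6 of 13 · RBRBBB · max L -9/16 · min R -1/2 so -17/32
7 of 13 · RBRBBBB · max L -17/32 · min R -1/2 so -33/64
8 of 13 · RBRBBBBR · max L -17/32 · min R -33/64 so -67/128
9 of 13 · RBRBBBBRB · max L -67/128 · min R -33/64 so -133/256
10 of 13 · RBRBBBBRBR · max L -67/128 · min R -133/256 so -267/512
11 of 13 · RBRBBBBRBRB · max L -267/512 · min R -133/256 so -533/1024
12 of 13 · RBRBBBBRBRBR · max L -267/512 · min R -533/1024 so -1067/2048
13 of 13 · RBRBBBBRBRBRB · max L -1067/2048 · min R -533/1024 so -2133/4096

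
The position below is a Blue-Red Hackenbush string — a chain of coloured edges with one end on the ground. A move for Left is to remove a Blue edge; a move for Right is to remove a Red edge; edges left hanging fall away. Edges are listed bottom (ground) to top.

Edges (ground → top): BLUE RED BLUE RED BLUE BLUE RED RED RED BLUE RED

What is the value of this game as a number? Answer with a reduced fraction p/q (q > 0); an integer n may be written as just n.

Prefix values for BLUE RED BLUE RED BLUE BLUE RED RED RED BLUE RED via {L|R} + simplicity:
B: Left { 0 }, Right { · } → simplest 1
BR: Left { 0 }, Right { 1 } → simplest 1/2
BRB: Left { 0,1/2 }, Right { 1 } → simplest 3/4
BRBR: Left { 0,1/2 }, Right { 3/4,1 } → simplest 5/8
BRBRB: Left { 0,1/2,5/8 }, Right { 3/4,1 } → simplest 11/16
BRBRBB: Left { 0,1/2,5/8,11/16 }, Right { 3/4,1 } → simplest 23/32
BRBRBBR: Left { 0,1/2,5/8,11/16 }, Right { 23/32,3/4,1 } → simplest 45/64
BRBRBBRR: Left { 0,1/2,5/8,11/16 }, Right { 45/64,23/32,3/4,1 } → simplest 89/128
BRBRBBRRR: Left { 0,1/2,5/8,11/16 }, Right { 89/128,45/64,23/32,3/4,1 } → simplest 177/256
BRBRBBRRRB: Left { 0,1/2,5/8,11/16,177/256 }, Right { 89/128,45/64,23/32,3/4,1 } → simplest 355/512
BRBRBBRRRBR: Left { 0,1/2,5/8,11/16,177/256 }, Right { 355/512,89/128,45/64,23/32,3/4,1 } → simplest 709/1024

709/1024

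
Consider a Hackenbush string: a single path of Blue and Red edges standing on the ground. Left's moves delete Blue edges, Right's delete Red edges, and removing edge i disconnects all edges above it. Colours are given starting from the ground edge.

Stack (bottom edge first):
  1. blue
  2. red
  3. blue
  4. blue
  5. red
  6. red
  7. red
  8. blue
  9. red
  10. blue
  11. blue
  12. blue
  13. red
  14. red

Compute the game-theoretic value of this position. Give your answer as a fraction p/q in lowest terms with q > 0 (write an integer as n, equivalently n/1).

Prefix values for blue red blue blue red red red blue red blue blue blue red red via {L|R} + simplicity:
step 1: add blue to get b; options L={ 0 } R={ none } gives 1
step 2: add red to get br; options L={ 0 } R={ 1 } gives 1/2
step 3: add blue to get brb; options L={ 0,1/2 } R={ 1 } gives 3/4
step 4: add blue to get brbb; options L={ 0,1/2,3/4 } R={ 1 } gives 7/8
step 5: add red to get brbbr; options L={ 0,1/2,3/4 } R={ 7/8,1 } gives 13/16
step 6: add red to get brbbrr; options L={ 0,1/2,3/4 } R={ 13/16,7/8,1 } gives 25/32
step 7: add red to get brbbrrr; options L={ 0,1/2,3/4 } R={ 25/32,13/16,7/8,1 } gives 49/64
step 8: add blue to get brbbrrrb; options L={ 0,1/2,3/4,49/64 } R={ 25/32,13/16,7/8,1 } gives 99/128
step 9: add red to get brbbrrrbr; options L={ 0,1/2,3/4,49/64 } R={ 99/128,25/32,13/16,7/8,1 } gives 197/256
step 10: add blue to get brbbrrrbrb; options L={ 0,1/2,3/4,49/64,197/256 } R={ 99/128,25/32,13/16,7/8,1 } gives 395/512
step 11: add blue to get brbbrrrbrbb; options L={ 0,1/2,3/4,49/64,197/256,395/512 } R={ 99/128,25/32,13/16,7/8,1 } gives 791/1024
step 12: add blue to get brbbrrrbrbbb; options L={ 0,1/2,3/4,49/64,197/256,395/512,791/1024 } R={ 99/128,25/32,13/16,7/8,1 } gives 1583/2048
step 13: add red to get brbbrrrbrbbbr; options L={ 0,1/2,3/4,49/64,197/256,395/512,791/1024 } R={ 1583/2048,99/128,25/32,13/16,7/8,1 } gives 3165/4096
step 14: add red to get brbbrrrbrbbbrr; options L={ 0,1/2,3/4,49/64,197/256,395/512,791/1024 } R={ 3165/4096,1583/2048,99/128,25/32,13/16,7/8,1 } gives 6329/8192

6329/8192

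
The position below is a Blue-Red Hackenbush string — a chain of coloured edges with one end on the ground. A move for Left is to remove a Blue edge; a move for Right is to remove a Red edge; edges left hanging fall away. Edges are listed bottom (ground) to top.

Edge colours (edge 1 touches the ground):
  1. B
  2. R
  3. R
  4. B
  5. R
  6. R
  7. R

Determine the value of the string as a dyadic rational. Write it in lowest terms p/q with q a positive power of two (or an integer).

17/64

Prefix values for B R R B R R R via {L|R} + simplicity:
step 1: add B to get B; options L={ 0 } R={ (no moves) } => 1
step 2: add R to get BR; options L={ 0 } R={ 1 } => 1/2
step 3: add R to get BRR; options L={ 0 } R={ 1/2; 1 } => 1/4
step 4: add B to get BRRB; options L={ 0; 1/4 } R={ 1/2; 1 } => 3/8
step 5: add R to get BRRBR; options L={ 0; 1/4 } R={ 3/8; 1/2; 1 } => 5/16
step 6: add R to get BRRBRR; options L={ 0; 1/4 } R={ 5/16; 3/8; 1/2; 1 } => 9/32
step 7: add R to get BRRBRRR; options L={ 0; 1/4 } R={ 9/32; 5/16; 3/8; 1/2; 1 } => 17/64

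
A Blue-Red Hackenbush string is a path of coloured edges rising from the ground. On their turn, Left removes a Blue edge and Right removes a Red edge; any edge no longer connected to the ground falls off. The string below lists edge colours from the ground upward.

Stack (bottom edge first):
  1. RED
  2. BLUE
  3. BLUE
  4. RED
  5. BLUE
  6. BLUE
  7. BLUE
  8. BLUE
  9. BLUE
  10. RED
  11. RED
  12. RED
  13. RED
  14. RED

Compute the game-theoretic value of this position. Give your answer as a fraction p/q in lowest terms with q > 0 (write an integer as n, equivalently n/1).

value(R) = { — | 0 } gives -1
value(RB) = { -1 | 0 } gives -1/2
value(RBB) = { -1 -1/2 | 0 } gives -1/4
value(RBBR) = { -1 -1/2 | -1/4 0 } gives -3/8
value(RBBRB) = { -1 -1/2 -3/8 | -1/4 0 } gives -5/16
value(RBBRBB) = { -1 -1/2 -3/8 -5/16 | -1/4 0 } gives -9/32
value(RBBRBBB) = { -1 -1/2 -3/8 -5/16 -9/32 | -1/4 0 } gives -17/64
value(RBBRBBBB) = { -1 -1/2 -3/8 -5/16 -9/32 -17/64 | -1/4 0 } gives -33/128
value(RBBRBBBBB) = { -1 -1/2 -3/8 -5/16 -9/32 -17/64 -33/128 | -1/4 0 } gives -65/256
value(RBBRBBBBBR) = { -1 -1/2 -3/8 -5/16 -9/32 -17/64 -33/128 | -65/256 -1/4 0 } gives -131/512
value(RBBRBBBBBRR) = { -1 -1/2 -3/8 -5/16 -9/32 -17/64 -33/128 | -131/512 -65/256 -1/4 0 } gives -263/1024
value(RBBRBBBBBRRR) = { -1 -1/2 -3/8 -5/16 -9/32 -17/64 -33/128 | -263/1024 -131/512 -65/256 -1/4 0 } gives -527/2048
value(RBBRBBBBBRRRR) = { -1 -1/2 -3/8 -5/16 -9/32 -17/64 -33/128 | -527/2048 -263/1024 -131/512 -65/256 -1/4 0 } gives -1055/4096
value(RBBRBBBBBRRRRR) = { -1 -1/2 -3/8 -5/16 -9/32 -17/64 -33/128 | -1055/4096 -527/2048 -263/1024 -131/512 -65/256 -1/4 0 } gives -2111/8192

-2111/8192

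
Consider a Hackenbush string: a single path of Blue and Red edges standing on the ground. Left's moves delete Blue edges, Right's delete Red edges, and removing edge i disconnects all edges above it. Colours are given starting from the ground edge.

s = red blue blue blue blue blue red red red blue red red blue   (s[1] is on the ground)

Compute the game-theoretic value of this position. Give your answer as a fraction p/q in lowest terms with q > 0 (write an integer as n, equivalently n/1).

g(r) = { ∅ | 0 } => -1
g(rb) = { -1 | 0 } => -1/2
g(rbb) = { -1,-1/2 | 0 } => -1/4
g(rbbb) = { -1,-1/2,-1/4 | 0 } => -1/8
g(rbbbb) = { -1,-1/2,-1/4,-1/8 | 0 } => -1/16
g(rbbbbb) = { -1,-1/2,-1/4,-1/8,-1/16 | 0 } => -1/32
g(rbbbbbr) = { -1,-1/2,-1/4,-1/8,-1/16 | -1/32,0 } => -3/64
g(rbbbbbrr) = { -1,-1/2,-1/4,-1/8,-1/16 | -3/64,-1/32,0 } => -7/128
g(rbbbbbrrr) = { -1,-1/2,-1/4,-1/8,-1/16 | -7/128,-3/64,-1/32,0 } => -15/256
g(rbbbbbrrrb) = { -1,-1/2,-1/4,-1/8,-1/16,-15/256 | -7/128,-3/64,-1/32,0 } => -29/512
g(rbbbbbrrrbr) = { -1,-1/2,-1/4,-1/8,-1/16,-15/256 | -29/512,-7/128,-3/64,-1/32,0 } => -59/1024
g(rbbbbbrrrbrr) = { -1,-1/2,-1/4,-1/8,-1/16,-15/256 | -59/1024,-29/512,-7/128,-3/64,-1/32,0 } => -119/2048
g(rbbbbbrrrbrrb) = { -1,-1/2,-1/4,-1/8,-1/16,-15/256,-119/2048 | -59/1024,-29/512,-7/128,-3/64,-1/32,0 } => -237/4096

-237/4096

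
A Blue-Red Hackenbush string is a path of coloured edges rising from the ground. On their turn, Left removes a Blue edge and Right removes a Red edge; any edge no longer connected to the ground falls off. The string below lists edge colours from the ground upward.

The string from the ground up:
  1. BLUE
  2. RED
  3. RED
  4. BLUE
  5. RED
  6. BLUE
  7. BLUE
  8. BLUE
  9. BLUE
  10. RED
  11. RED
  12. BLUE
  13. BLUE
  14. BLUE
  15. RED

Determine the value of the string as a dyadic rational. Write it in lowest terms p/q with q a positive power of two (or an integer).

6045/16384

Recurse on prefixes of the 15-edge string BLUE RED RED BLUE RED BLUE BLUE BLUE BLUE RED RED BLUE BLUE BLUE RED:
edge 1 of 15 (BLUE): { 0 | none } => 1
edge 2 of 15 (RED): { 0 | 1 } => 1/2
edge 3 of 15 (RED): { 0 | 1/2,1 } => 1/4
edge 4 of 15 (BLUE): { 0,1/4 | 1/2,1 } => 3/8
edge 5 of 15 (RED): { 0,1/4 | 3/8,1/2,1 } => 5/16
edge 6 of 15 (BLUE): { 0,1/4,5/16 | 3/8,1/2,1 } => 11/32
edge 7 of 15 (BLUE): { 0,1/4,5/16,11/32 | 3/8,1/2,1 } => 23/64
edge 8 of 15 (BLUE): { 0,1/4,5/16,11/32,23/64 | 3/8,1/2,1 } => 47/128
edge 9 of 15 (BLUE): { 0,1/4,5/16,11/32,23/64,47/128 | 3/8,1/2,1 } => 95/256
edge 10 of 15 (RED): { 0,1/4,5/16,11/32,23/64,47/128 | 95/256,3/8,1/2,1 } => 189/512
edge 11 of 15 (RED): { 0,1/4,5/16,11/32,23/64,47/128 | 189/512,95/256,3/8,1/2,1 } => 377/1024
edge 12 of 15 (BLUE): { 0,1/4,5/16,11/32,23/64,47/128,377/1024 | 189/512,95/256,3/8,1/2,1 } => 755/2048
edge 13 of 15 (BLUE): { 0,1/4,5/16,11/32,23/64,47/128,377/1024,755/2048 | 189/512,95/256,3/8,1/2,1 } => 1511/4096
edge 14 of 15 (BLUE): { 0,1/4,5/16,11/32,23/64,47/128,377/1024,755/2048,1511/4096 | 189/512,95/256,3/8,1/2,1 } => 3023/8192
edge 15 of 15 (RED): { 0,1/4,5/16,11/32,23/64,47/128,377/1024,755/2048,1511/4096 | 3023/8192,189/512,95/256,3/8,1/2,1 } => 6045/16384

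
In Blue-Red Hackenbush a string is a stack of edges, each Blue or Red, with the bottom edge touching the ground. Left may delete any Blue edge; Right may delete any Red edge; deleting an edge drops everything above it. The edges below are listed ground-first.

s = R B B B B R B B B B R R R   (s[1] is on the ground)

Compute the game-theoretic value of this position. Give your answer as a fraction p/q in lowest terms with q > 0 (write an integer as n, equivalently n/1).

Build val(s[:k]) for k = 1..13, string s = R B B B B R B B B B R R R.
edge 1 of 13 (R): { — | 0 } => -1
edge 2 of 13 (B): { -1 | 0 } => -1/2
edge 3 of 13 (B): { -1,-1/2 | 0 } => -1/4
edge 4 of 13 (B): { -1,-1/2,-1/4 | 0 } => -1/8
edge 5 of 13 (B): { -1,-1/2,-1/4,-1/8 | 0 } => -1/16
edge 6 of 13 (R): { -1,-1/2,-1/4,-1/8 | -1/16,0 } => -3/32
edge 7 of 13 (B): { -1,-1/2,-1/4,-1/8,-3/32 | -1/16,0 } => -5/64
edge 8 of 13 (B): { -1,-1/2,-1/4,-1/8,-3/32,-5/64 | -1/16,0 } => -9/128
edge 9 of 13 (B): { -1,-1/2,-1/4,-1/8,-3/32,-5/64,-9/128 | -1/16,0 } => -17/256
edge 10 of 13 (B): { -1,-1/2,-1/4,-1/8,-3/32,-5/64,-9/128,-17/256 | -1/16,0 } => -33/512
edge 11 of 13 (R): { -1,-1/2,-1/4,-1/8,-3/32,-5/64,-9/128,-17/256 | -33/512,-1/16,0 } => -67/1024
edge 12 of 13 (R): { -1,-1/2,-1/4,-1/8,-3/32,-5/64,-9/128,-17/256 | -67/1024,-33/512,-1/16,0 } => -135/2048
edge 13 of 13 (R): { -1,-1/2,-1/4,-1/8,-3/32,-5/64,-9/128,-17/256 | -135/2048,-67/1024,-33/512,-1/16,0 } => -271/4096

-271/4096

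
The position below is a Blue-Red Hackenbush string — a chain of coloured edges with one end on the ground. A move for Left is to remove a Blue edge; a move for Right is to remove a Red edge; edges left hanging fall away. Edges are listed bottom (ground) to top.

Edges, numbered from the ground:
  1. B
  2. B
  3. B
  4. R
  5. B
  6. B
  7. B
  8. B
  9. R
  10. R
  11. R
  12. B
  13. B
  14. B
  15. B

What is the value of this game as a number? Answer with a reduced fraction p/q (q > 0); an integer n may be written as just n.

12063/4096

Prefix values for B B B R B B B B R R R B B B B via {L|R} + simplicity:
step 1: add B to get B; options L={ 0 } R={ · } = 1
step 2: add B to get BB; options L={ 0,1 } R={ · } = 2
step 3: add B to get BBB; options L={ 0,1,2 } R={ · } = 3
step 4: add R to get BBBR; options L={ 0,1,2 } R={ 3 } = 5/2
step 5: add B to get BBBRB; options L={ 0,1,2,5/2 } R={ 3 } = 11/4
step 6: add B to get BBBRBB; options L={ 0,1,2,5/2,11/4 } R={ 3 } = 23/8
step 7: add B to get BBBRBBB; options L={ 0,1,2,5/2,11/4,23/8 } R={ 3 } = 47/16
step 8: add B to get BBBRBBBB; options L={ 0,1,2,5/2,11/4,23/8,47/16 } R={ 3 } = 95/32
step 9: add R to get BBBRBBBBR; options L={ 0,1,2,5/2,11/4,23/8,47/16 } R={ 95/32,3 } = 189/64
step 10: add R to get BBBRBBBBRR; options L={ 0,1,2,5/2,11/4,23/8,47/16 } R={ 189/64,95/32,3 } = 377/128
step 11: add R to get BBBRBBBBRRR; options L={ 0,1,2,5/2,11/4,23/8,47/16 } R={ 377/128,189/64,95/32,3 } = 753/256
step 12: add B to get BBBRBBBBRRRB; options L={ 0,1,2,5/2,11/4,23/8,47/16,753/256 } R={ 377/128,189/64,95/32,3 } = 1507/512
step 13: add B to get BBBRBBBBRRRBB; options L={ 0,1,2,5/2,11/4,23/8,47/16,753/256,1507/512 } R={ 377/128,189/64,95/32,3 } = 3015/1024
step 14: add B to get BBBRBBBBRRRBBB; options L={ 0,1,2,5/2,11/4,23/8,47/16,753/256,1507/512,3015/1024 } R={ 377/128,189/64,95/32,3 } = 6031/2048
step 15: add B to get BBBRBBBBRRRBBBB; options L={ 0,1,2,5/2,11/4,23/8,47/16,753/256,1507/512,3015/1024,6031/2048 } R={ 377/128,189/64,95/32,3 } = 12063/4096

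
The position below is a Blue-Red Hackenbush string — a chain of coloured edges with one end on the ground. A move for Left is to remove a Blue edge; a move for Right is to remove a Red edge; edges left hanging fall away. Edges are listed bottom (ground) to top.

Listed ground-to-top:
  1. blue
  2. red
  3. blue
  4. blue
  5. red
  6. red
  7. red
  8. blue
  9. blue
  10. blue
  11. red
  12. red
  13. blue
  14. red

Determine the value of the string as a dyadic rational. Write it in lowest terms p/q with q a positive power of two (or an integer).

Recurse on prefixes of the 14-edge string blue red blue blue red red red blue blue blue red red blue red:
value(b) = { 0 | (no moves) } gives 1
value(br) = { 0 | 1 } gives 1/2
value(brb) = { 0 1/2 | 1 } gives 3/4
value(brbb) = { 0 1/2 3/4 | 1 } gives 7/8
value(brbbr) = { 0 1/2 3/4 | 7/8 1 } gives 13/16
value(brbbrr) = { 0 1/2 3/4 | 13/16 7/8 1 } gives 25/32
value(brbbrrr) = { 0 1/2 3/4 | 25/32 13/16 7/8 1 } gives 49/64
value(brbbrrrb) = { 0 1/2 3/4 49/64 | 25/32 13/16 7/8 1 } gives 99/128
value(brbbrrrbb) = { 0 1/2 3/4 49/64 99/128 | 25/32 13/16 7/8 1 } gives 199/256
value(brbbrrrbbb) = { 0 1/2 3/4 49/64 99/128 199/256 | 25/32 13/16 7/8 1 } gives 399/512
value(brbbrrrbbbr) = { 0 1/2 3/4 49/64 99/128 199/256 | 399/512 25/32 13/16 7/8 1 } gives 797/1024
value(brbbrrrbbbrr) = { 0 1/2 3/4 49/64 99/128 199/256 | 797/1024 399/512 25/32 13/16 7/8 1 } gives 1593/2048
value(brbbrrrbbbrrb) = { 0 1/2 3/4 49/64 99/128 199/256 1593/2048 | 797/1024 399/512 25/32 13/16 7/8 1 } gives 3187/4096
value(brbbrrrbbbrrbr) = { 0 1/2 3/4 49/64 99/128 199/256 1593/2048 | 3187/4096 797/1024 399/512 25/32 13/16 7/8 1 } gives 6373/8192

6373/8192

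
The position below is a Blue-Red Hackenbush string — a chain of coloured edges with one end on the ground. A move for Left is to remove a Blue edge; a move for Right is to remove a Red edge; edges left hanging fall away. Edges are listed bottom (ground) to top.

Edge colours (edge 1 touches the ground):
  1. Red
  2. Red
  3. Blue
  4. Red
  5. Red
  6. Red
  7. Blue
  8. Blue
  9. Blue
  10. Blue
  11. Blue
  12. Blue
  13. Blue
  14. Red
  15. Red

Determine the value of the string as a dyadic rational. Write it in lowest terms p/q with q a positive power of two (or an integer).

-15367/8192

Recurse on prefixes of the 15-edge string Red Red Blue Red Red Red Blue Blue Blue Blue Blue Blue Blue Red Red:
v_1 [R]  L=[·]  R=[0]  → -1
v_2 [RR]  L=[·]  R=[-1 0]  → -2
v_3 [RRB]  L=[-2]  R=[-1 0]  → -3/2
v_4 [RRBR]  L=[-2]  R=[-3/2 -1 0]  → -7/4
v_5 [RRBRR]  L=[-2]  R=[-7/4 -3/2 -1 0]  → -15/8
v_6 [RRBRRR]  L=[-2]  R=[-15/8 -7/4 -3/2 -1 0]  → -31/16
v_7 [RRBRRRB]  L=[-2 -31/16]  R=[-15/8 -7/4 -3/2 -1 0]  → -61/32
v_8 [RRBRRRBB]  L=[-2 -31/16 -61/32]  R=[-15/8 -7/4 -3/2 -1 0]  → -121/64
v_9 [RRBRRRBBB]  L=[-2 -31/16 -61/32 -121/64]  R=[-15/8 -7/4 -3/2 -1 0]  → -241/128
v_10 [RRBRRRBBBB]  L=[-2 -31/16 -61/32 -121/64 -241/128]  R=[-15/8 -7/4 -3/2 -1 0]  → -481/256
v_11 [RRBRRRBBBBB]  L=[-2 -31/16 -61/32 -121/64 -241/128 -481/256]  R=[-15/8 -7/4 -3/2 -1 0]  → -961/512
v_12 [RRBRRRBBBBBB]  L=[-2 -31/16 -61/32 -121/64 -241/128 -481/256 -961/512]  R=[-15/8 -7/4 -3/2 -1 0]  → -1921/1024
v_13 [RRBRRRBBBBBBB]  L=[-2 -31/16 -61/32 -121/64 -241/128 -481/256 -961/512 -1921/1024]  R=[-15/8 -7/4 -3/2 -1 0]  → -3841/2048
v_14 [RRBRRRBBBBBBBR]  L=[-2 -31/16 -61/32 -121/64 -241/128 -481/256 -961/512 -1921/1024]  R=[-3841/2048 -15/8 -7/4 -3/2 -1 0]  → -7683/4096
v_15 [RRBRRRBBBBBBBRR]  L=[-2 -31/16 -61/32 -121/64 -241/128 -481/256 -961/512 -1921/1024]  R=[-7683/4096 -3841/2048 -15/8 -7/4 -3/2 -1 0]  → -15367/8192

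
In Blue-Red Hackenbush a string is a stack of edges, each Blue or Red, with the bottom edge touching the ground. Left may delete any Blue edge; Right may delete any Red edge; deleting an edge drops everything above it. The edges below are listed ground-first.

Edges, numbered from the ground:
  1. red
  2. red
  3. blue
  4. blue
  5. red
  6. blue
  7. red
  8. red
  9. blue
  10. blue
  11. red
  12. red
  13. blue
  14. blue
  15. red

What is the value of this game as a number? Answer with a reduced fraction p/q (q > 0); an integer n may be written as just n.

-11059/8192

Recurse on prefixes of the 15-edge string red red blue blue red blue red red blue blue red red blue blue red:
step 1: add red to get r; options L={ — } R={ 0 } = -1
step 2: add red to get rr; options L={ — } R={ -1, 0 } = -2
step 3: add blue to get rrb; options L={ -2 } R={ -1, 0 } = -3/2
step 4: add blue to get rrbb; options L={ -2, -3/2 } R={ -1, 0 } = -5/4
step 5: add red to get rrbbr; options L={ -2, -3/2 } R={ -5/4, -1, 0 } = -11/8
step 6: add blue to get rrbbrb; options L={ -2, -3/2, -11/8 } R={ -5/4, -1, 0 } = -21/16
step 7: add red to get rrbbrbr; options L={ -2, -3/2, -11/8 } R={ -21/16, -5/4, -1, 0 } = -43/32
step 8: add red to get rrbbrbrr; options L={ -2, -3/2, -11/8 } R={ -43/32, -21/16, -5/4, -1, 0 } = -87/64
step 9: add blue to get rrbbrbrrb; options L={ -2, -3/2, -11/8, -87/64 } R={ -43/32, -21/16, -5/4, -1, 0 } = -173/128
step 10: add blue to get rrbbrbrrbb; options L={ -2, -3/2, -11/8, -87/64, -173/128 } R={ -43/32, -21/16, -5/4, -1, 0 } = -345/256
step 11: add red to get rrbbrbrrbbr; options L={ -2, -3/2, -11/8, -87/64, -173/128 } R={ -345/256, -43/32, -21/16, -5/4, -1, 0 } = -691/512
step 12: add red to get rrbbrbrrbbrr; options L={ -2, -3/2, -11/8, -87/64, -173/128 } R={ -691/512, -345/256, -43/32, -21/16, -5/4, -1, 0 } = -1383/1024
step 13: add blue to get rrbbrbrrbbrrb; options L={ -2, -3/2, -11/8, -87/64, -173/128, -1383/1024 } R={ -691/512, -345/256, -43/32, -21/16, -5/4, -1, 0 } = -2765/2048
step 14: add blue to get rrbbrbrrbbrrbb; options L={ -2, -3/2, -11/8, -87/64, -173/128, -1383/1024, -2765/2048 } R={ -691/512, -345/256, -43/32, -21/16, -5/4, -1, 0 } = -5529/4096
step 15: add red to get rrbbrbrrbbrrbbr; options L={ -2, -3/2, -11/8, -87/64, -173/128, -1383/1024, -2765/2048 } R={ -5529/4096, -691/512, -345/256, -43/32, -21/16, -5/4, -1, 0 } = -11059/8192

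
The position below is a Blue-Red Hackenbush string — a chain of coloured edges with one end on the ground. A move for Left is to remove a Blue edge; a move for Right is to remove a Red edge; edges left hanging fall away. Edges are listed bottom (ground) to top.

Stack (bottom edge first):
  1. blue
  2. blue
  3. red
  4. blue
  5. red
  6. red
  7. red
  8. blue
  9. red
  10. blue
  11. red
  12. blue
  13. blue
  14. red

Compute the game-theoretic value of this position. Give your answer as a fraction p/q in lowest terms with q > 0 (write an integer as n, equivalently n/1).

6317/4096

b: Left { 0 }, Right { · } — simplest 1
bb: Left { 0 1 }, Right { · } — simplest 2
bbr: Left { 0 1 }, Right { 2 } — simplest 3/2
bbrb: Left { 0 1 3/2 }, Right { 2 } — simplest 7/4
bbrbr: Left { 0 1 3/2 }, Right { 7/4 2 } — simplest 13/8
bbrbrr: Left { 0 1 3/2 }, Right { 13/8 7/4 2 } — simplest 25/16
bbrbrrr: Left { 0 1 3/2 }, Right { 25/16 13/8 7/4 2 } — simplest 49/32
bbrbrrrb: Left { 0 1 3/2 49/32 }, Right { 25/16 13/8 7/4 2 } — simplest 99/64
bbrbrrrbr: Left { 0 1 3/2 49/32 }, Right { 99/64 25/16 13/8 7/4 2 } — simplest 197/128
bbrbrrrbrb: Left { 0 1 3/2 49/32 197/128 }, Right { 99/64 25/16 13/8 7/4 2 } — simplest 395/256
bbrbrrrbrbr: Left { 0 1 3/2 49/32 197/128 }, Right { 395/256 99/64 25/16 13/8 7/4 2 } — simplest 789/512
bbrbrrrbrbrb: Left { 0 1 3/2 49/32 197/128 789/512 }, Right { 395/256 99/64 25/16 13/8 7/4 2 } — simplest 1579/1024
bbrbrrrbrbrbb: Left { 0 1 3/2 49/32 197/128 789/512 1579/1024 }, Right { 395/256 99/64 25/16 13/8 7/4 2 } — simplest 3159/2048
bbrbrrrbrbrbbr: Left { 0 1 3/2 49/32 197/128 789/512 1579/1024 }, Right { 3159/2048 395/256 99/64 25/16 13/8 7/4 2 } — simplest 6317/4096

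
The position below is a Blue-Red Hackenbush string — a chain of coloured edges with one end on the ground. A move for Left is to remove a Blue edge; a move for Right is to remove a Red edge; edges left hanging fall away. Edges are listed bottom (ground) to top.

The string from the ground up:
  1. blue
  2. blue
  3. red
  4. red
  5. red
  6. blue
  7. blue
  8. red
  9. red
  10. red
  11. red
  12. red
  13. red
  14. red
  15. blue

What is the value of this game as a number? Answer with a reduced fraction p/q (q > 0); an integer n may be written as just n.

Prefix values for blue blue red red red blue blue red red red red red red red blue via {L|R} + simplicity:
1 of 15 · b · max L 0 · min R +∞ => 1
2 of 15 · bb · max L 1 · min R +∞ => 2
3 of 15 · bbr · max L 1 · min R 2 => 3/2
4 of 15 · bbrr · max L 1 · min R 3/2 => 5/4
5 of 15 · bbrrr · max L 1 · min R 5/4 => 9/8
6 of 15 · bbrrrb · max L 9/8 · min R 5/4 => 19/16
7 of 15 · bbrrrbb · max L 19/16 · min R 5/4 => 39/32
8 of 15 · bbrrrbbr · max L 19/16 · min R 39/32 => 77/64
9 of 15 · bbrrrbbrr · max L 19/16 · min R 77/64 => 153/128
10 of 15 · bbrrrbbrrr · max L 19/16 · min R 153/128 => 305/256
11 of 15 · bbrrrbbrrrr · max L 19/16 · min R 305/256 => 609/512
12 of 15 · bbrrrbbrrrrr · max L 19/16 · min R 609/512 => 1217/1024
13 of 15 · bbrrrbbrrrrrr · max L 19/16 · min R 1217/1024 => 2433/2048
14 of 15 · bbrrrbbrrrrrrr · max L 19/16 · min R 2433/2048 => 4865/4096
15 of 15 · bbrrrbbrrrrrrrb · max L 4865/4096 · min R 2433/2048 => 9731/8192

9731/8192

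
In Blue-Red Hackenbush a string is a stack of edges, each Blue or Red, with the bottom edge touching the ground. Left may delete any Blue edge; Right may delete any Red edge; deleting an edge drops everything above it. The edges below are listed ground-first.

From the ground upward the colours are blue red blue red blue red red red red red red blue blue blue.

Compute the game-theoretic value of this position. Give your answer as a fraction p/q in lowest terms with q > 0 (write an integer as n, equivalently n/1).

5135/8192

1 of 14 · b · max L 0 · min R +∞ ⇒ 1
2 of 14 · br · max L 0 · min R 1 ⇒ 1/2
3 of 14 · brb · max L 1/2 · min R 1 ⇒ 3/4
4 of 14 · brbr · max L 1/2 · min R 3/4 ⇒ 5/8
5 of 14 · brbrb · max L 5/8 · min R 3/4 ⇒ 11/16
6 of 14 · brbrbr · max L 5/8 · min R 11/16 ⇒ 21/32
7 of 14 · brbrbrr · max L 5/8 · min R 21/32 ⇒ 41/64
8 of 14 · brbrbrrr · max L 5/8 · min R 41/64 ⇒ 81/128
9 of 14 · brbrbrrrr · max L 5/8 · min R 81/128 ⇒ 161/256
10 of 14 · brbrbrrrrr · max L 5/8 · min R 161/256 ⇒ 321/512
11 of 14 · brbrbrrrrrr · max L 5/8 · min R 321/512 ⇒ 641/1024
12 of 14 · brbrbrrrrrrb · max L 641/1024 · min R 321/512 ⇒ 1283/2048
13 of 14 · brbrbrrrrrrbb · max L 1283/2048 · min R 321/512 ⇒ 2567/4096
14 of 14 · brbrbrrrrrrbbb · max L 2567/4096 · min R 321/512 ⇒ 5135/8192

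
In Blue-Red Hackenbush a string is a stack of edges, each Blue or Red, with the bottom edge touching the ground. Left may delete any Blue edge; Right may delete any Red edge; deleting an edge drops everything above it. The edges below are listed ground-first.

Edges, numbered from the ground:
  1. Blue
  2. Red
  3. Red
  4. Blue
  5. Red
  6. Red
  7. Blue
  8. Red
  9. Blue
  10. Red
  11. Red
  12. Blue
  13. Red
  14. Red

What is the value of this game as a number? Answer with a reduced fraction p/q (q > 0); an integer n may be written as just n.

B: Left { 0 }, Right {  } → simplest 1
BR: Left { 0 }, Right { 1 } → simplest 1/2
BRR: Left { 0 }, Right { 1/2 1 } → simplest 1/4
BRRB: Left { 0 1/4 }, Right { 1/2 1 } → simplest 3/8
BRRBR: Left { 0 1/4 }, Right { 3/8 1/2 1 } → simplest 5/16
BRRBRR: Left { 0 1/4 }, Right { 5/16 3/8 1/2 1 } → simplest 9/32
BRRBRRB: Left { 0 1/4 9/32 }, Right { 5/16 3/8 1/2 1 } → simplest 19/64
BRRBRRBR: Left { 0 1/4 9/32 }, Right { 19/64 5/16 3/8 1/2 1 } → simplest 37/128
BRRBRRBRB: Left { 0 1/4 9/32 37/128 }, Right { 19/64 5/16 3/8 1/2 1 } → simplest 75/256
BRRBRRBRBR: Left { 0 1/4 9/32 37/128 }, Right { 75/256 19/64 5/16 3/8 1/2 1 } → simplest 149/512
BRRBRRBRBRR: Left { 0 1/4 9/32 37/128 }, Right { 149/512 75/256 19/64 5/16 3/8 1/2 1 } → simplest 297/1024
BRRBRRBRBRRB: Left { 0 1/4 9/32 37/128 297/1024 }, Right { 149/512 75/256 19/64 5/16 3/8 1/2 1 } → simplest 595/2048
BRRBRRBRBRRBR: Left { 0 1/4 9/32 37/128 297/1024 }, Right { 595/2048 149/512 75/256 19/64 5/16 3/8 1/2 1 } → simplest 1189/4096
BRRBRRBRBRRBRR: Left { 0 1/4 9/32 37/128 297/1024 }, Right { 1189/4096 595/2048 149/512 75/256 19/64 5/16 3/8 1/2 1 } → simplest 2377/8192

2377/8192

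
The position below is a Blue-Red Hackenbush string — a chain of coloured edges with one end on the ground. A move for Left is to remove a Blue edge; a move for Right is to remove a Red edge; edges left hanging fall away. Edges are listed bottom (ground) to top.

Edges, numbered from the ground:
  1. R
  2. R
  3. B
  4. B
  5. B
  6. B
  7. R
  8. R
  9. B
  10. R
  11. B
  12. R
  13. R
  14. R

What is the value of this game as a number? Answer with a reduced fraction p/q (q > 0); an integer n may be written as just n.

-4527/4096

Prefix values for R R B B B B R R B R B R R R via {L|R} + simplicity:
step 1: add R to get R; options L={ ∅ } R={ 0 } ⇒ -1
step 2: add R to get RR; options L={ ∅ } R={ -1 0 } ⇒ -2
step 3: add B to get RRB; options L={ -2 } R={ -1 0 } ⇒ -3/2
step 4: add B to get RRBB; options L={ -2 -3/2 } R={ -1 0 } ⇒ -5/4
step 5: add B to get RRBBB; options L={ -2 -3/2 -5/4 } R={ -1 0 } ⇒ -9/8
step 6: add B to get RRBBBB; options L={ -2 -3/2 -5/4 -9/8 } R={ -1 0 } ⇒ -17/16
step 7: add R to get RRBBBBR; options L={ -2 -3/2 -5/4 -9/8 } R={ -17/16 -1 0 } ⇒ -35/32
step 8: add R to get RRBBBBRR; options L={ -2 -3/2 -5/4 -9/8 } R={ -35/32 -17/16 -1 0 } ⇒ -71/64
step 9: add B to get RRBBBBRRB; options L={ -2 -3/2 -5/4 -9/8 -71/64 } R={ -35/32 -17/16 -1 0 } ⇒ -141/128
step 10: add R to get RRBBBBRRBR; options L={ -2 -3/2 -5/4 -9/8 -71/64 } R={ -141/128 -35/32 -17/16 -1 0 } ⇒ -283/256
step 11: add B to get RRBBBBRRBRB; options L={ -2 -3/2 -5/4 -9/8 -71/64 -283/256 } R={ -141/128 -35/32 -17/16 -1 0 } ⇒ -565/512
step 12: add R to get RRBBBBRRBRBR; options L={ -2 -3/2 -5/4 -9/8 -71/64 -283/256 } R={ -565/512 -141/128 -35/32 -17/16 -1 0 } ⇒ -1131/1024
step 13: add R to get RRBBBBRRBRBRR; options L={ -2 -3/2 -5/4 -9/8 -71/64 -283/256 } R={ -1131/1024 -565/512 -141/128 -35/32 -17/16 -1 0 } ⇒ -2263/2048
step 14: add R to get RRBBBBRRBRBRRR; options L={ -2 -3/2 -5/4 -9/8 -71/64 -283/256 } R={ -2263/2048 -1131/1024 -565/512 -141/128 -35/32 -17/16 -1 0 } ⇒ -4527/4096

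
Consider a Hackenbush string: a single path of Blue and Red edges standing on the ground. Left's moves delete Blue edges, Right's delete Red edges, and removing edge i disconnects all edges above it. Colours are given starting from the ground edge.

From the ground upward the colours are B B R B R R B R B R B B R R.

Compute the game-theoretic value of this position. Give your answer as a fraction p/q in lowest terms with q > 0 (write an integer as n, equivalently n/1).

Prefix values for B B R B R R B R B R B B R R via {L|R} + simplicity:
B: Left { 0 }, Right { (no moves) } = simplest 1
BB: Left { 0 1 }, Right { (no moves) } = simplest 2
BBR: Left { 0 1 }, Right { 2 } = simplest 3/2
BBRB: Left { 0 1 3/2 }, Right { 2 } = simplest 7/4
BBRBR: Left { 0 1 3/2 }, Right { 7/4 2 } = simplest 13/8
BBRBRR: Left { 0 1 3/2 }, Right { 13/8 7/4 2 } = simplest 25/16
BBRBRRB: Left { 0 1 3/2 25/16 }, Right { 13/8 7/4 2 } = simplest 51/32
BBRBRRBR: Left { 0 1 3/2 25/16 }, Right { 51/32 13/8 7/4 2 } = simplest 101/64
BBRBRRBRB: Left { 0 1 3/2 25/16 101/64 }, Right { 51/32 13/8 7/4 2 } = simplest 203/128
BBRBRRBRBR: Left { 0 1 3/2 25/16 101/64 }, Right { 203/128 51/32 13/8 7/4 2 } = simplest 405/256
BBRBRRBRBRB: Left { 0 1 3/2 25/16 101/64 405/256 }, Right { 203/128 51/32 13/8 7/4 2 } = simplest 811/512
BBRBRRBRBRBB: Left { 0 1 3/2 25/16 101/64 405/256 811/512 }, Right { 203/128 51/32 13/8 7/4 2 } = simplest 1623/1024
BBRBRRBRBRBBR: Left { 0 1 3/2 25/16 101/64 405/256 811/512 }, Right { 1623/1024 203/128 51/32 13/8 7/4 2 } = simplest 3245/2048
BBRBRRBRBRBBRR: Left { 0 1 3/2 25/16 101/64 405/256 811/512 }, Right { 3245/2048 1623/1024 203/128 51/32 13/8 7/4 2 } = simplest 6489/4096

6489/4096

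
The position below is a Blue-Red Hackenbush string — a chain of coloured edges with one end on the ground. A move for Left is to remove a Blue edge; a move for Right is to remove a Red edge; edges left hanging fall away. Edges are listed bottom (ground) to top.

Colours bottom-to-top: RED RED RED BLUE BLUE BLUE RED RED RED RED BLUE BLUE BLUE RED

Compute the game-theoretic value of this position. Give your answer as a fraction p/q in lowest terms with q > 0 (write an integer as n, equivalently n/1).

-4579/2048

g_1 [R]  L=[∅]  R=[0]  ⇒ -1
g_2 [RR]  L=[∅]  R=[-1,0]  ⇒ -2
g_3 [RRR]  L=[∅]  R=[-2,-1,0]  ⇒ -3
g_4 [RRRB]  L=[-3]  R=[-2,-1,0]  ⇒ -5/2
g_5 [RRRBB]  L=[-3,-5/2]  R=[-2,-1,0]  ⇒ -9/4
g_6 [RRRBBB]  L=[-3,-5/2,-9/4]  R=[-2,-1,0]  ⇒ -17/8
g_7 [RRRBBBR]  L=[-3,-5/2,-9/4]  R=[-17/8,-2,-1,0]  ⇒ -35/16
g_8 [RRRBBBRR]  L=[-3,-5/2,-9/4]  R=[-35/16,-17/8,-2,-1,0]  ⇒ -71/32
g_9 [RRRBBBRRR]  L=[-3,-5/2,-9/4]  R=[-71/32,-35/16,-17/8,-2,-1,0]  ⇒ -143/64
g_10 [RRRBBBRRRR]  L=[-3,-5/2,-9/4]  R=[-143/64,-71/32,-35/16,-17/8,-2,-1,0]  ⇒ -287/128
g_11 [RRRBBBRRRRB]  L=[-3,-5/2,-9/4,-287/128]  R=[-143/64,-71/32,-35/16,-17/8,-2,-1,0]  ⇒ -573/256
g_12 [RRRBBBRRRRBB]  L=[-3,-5/2,-9/4,-287/128,-573/256]  R=[-143/64,-71/32,-35/16,-17/8,-2,-1,0]  ⇒ -1145/512
g_13 [RRRBBBRRRRBBB]  L=[-3,-5/2,-9/4,-287/128,-573/256,-1145/512]  R=[-143/64,-71/32,-35/16,-17/8,-2,-1,0]  ⇒ -2289/1024
g_14 [RRRBBBRRRRBBBR]  L=[-3,-5/2,-9/4,-287/128,-573/256,-1145/512]  R=[-2289/1024,-143/64,-71/32,-35/16,-17/8,-2,-1,0]  ⇒ -4579/2048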